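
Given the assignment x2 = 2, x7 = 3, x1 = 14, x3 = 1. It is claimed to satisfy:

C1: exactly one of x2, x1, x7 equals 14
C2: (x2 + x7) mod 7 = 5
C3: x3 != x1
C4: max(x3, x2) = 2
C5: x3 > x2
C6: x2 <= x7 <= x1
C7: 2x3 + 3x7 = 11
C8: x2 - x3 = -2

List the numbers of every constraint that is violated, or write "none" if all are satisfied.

C1: x2=2, x1=14, x7=3; 1 of them equals 14  ✓
C2: x2 + x7 = 5; 5 mod 7 = 5  ✓
C3: x3 = 1, x1 = 14; distinct  ✓
C4: max(1, 2) = 2  ✓
C5: x3 = 1, x2 = 2; 1 ≤ 2 (want >)  ✗
C6: values 2 <= 3 <= 14  ✓
C7: 2x3 + 3x7 = 2(1) + 3(3) = 11  ✓
C8: x2 - x3 = 2 - 1 = 1, not -2  ✗

Constraints 5, 8 are violated.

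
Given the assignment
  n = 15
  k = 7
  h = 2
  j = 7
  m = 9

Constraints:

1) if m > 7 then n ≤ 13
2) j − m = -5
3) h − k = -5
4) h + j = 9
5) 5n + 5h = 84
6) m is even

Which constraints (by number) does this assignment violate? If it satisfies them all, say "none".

No — constraints 1, 2, 5, 6 are not satisfied.

1) m = 9 > 7, so we need n ≤ 13; but n = 15 > 13  FAIL
2) j − m = 7 − 9 = -2, not -5  FAIL
3) h − k = 2 − 7 = -5  OK
4) h + j = 2 + 7 = 9  OK
5) 5n + 5h = 5(15) + 5(2) = 85, not 84  FAIL
6) m = 9 is odd  FAIL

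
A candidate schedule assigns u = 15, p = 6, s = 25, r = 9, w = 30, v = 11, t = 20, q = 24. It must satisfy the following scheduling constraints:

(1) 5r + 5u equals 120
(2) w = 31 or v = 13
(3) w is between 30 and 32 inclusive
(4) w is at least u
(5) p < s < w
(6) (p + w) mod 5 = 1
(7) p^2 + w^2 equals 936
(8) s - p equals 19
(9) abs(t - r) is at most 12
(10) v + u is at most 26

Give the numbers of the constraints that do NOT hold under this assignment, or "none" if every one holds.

(1) 5r + 5u = 5(9) + 5(15) = 120 — satisfied.
(2) w = 30 ≠ 31 and v = 11 ≠ 13; both disjuncts false — violated.
(3) w = 30 lies in [30, 32] — satisfied.
(4) w = 30, u = 15; 30 ≥ 15 — satisfied.
(5) values 6 < 25 < 30 — satisfied.
(6) p + w = 36; 36 mod 5 = 1 — satisfied.
(7) p^2 + w^2 = 6^2 + 30^2 = 36 + 900 = 936 — satisfied.
(8) s - p = 25 - 6 = 19 — satisfied.
(9) abs(20 - 9) = 11; 11 ≤ 12 — satisfied.
(10) v + u = 11 + 15 = 26; 26 ≤ 26 — satisfied.

Violated: 2.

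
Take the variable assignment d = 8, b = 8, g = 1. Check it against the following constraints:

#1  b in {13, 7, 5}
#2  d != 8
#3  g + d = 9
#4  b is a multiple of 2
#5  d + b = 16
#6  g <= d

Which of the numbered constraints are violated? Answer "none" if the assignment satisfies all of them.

#1 b = 8 is not in {13, 7, 5} — violated.
#2 d = 8, but 8 is required to differ — violated.
#3 g + d = 1 + 8 = 9 — OK.
#4 8 / 2 = 4, so 2 divides 8 — OK.
#5 d + b = 8 + 8 = 16 — OK.
#6 g = 1, d = 8; 1 ≤ 8 — OK.

No — constraints 1 and 2 are not satisfied.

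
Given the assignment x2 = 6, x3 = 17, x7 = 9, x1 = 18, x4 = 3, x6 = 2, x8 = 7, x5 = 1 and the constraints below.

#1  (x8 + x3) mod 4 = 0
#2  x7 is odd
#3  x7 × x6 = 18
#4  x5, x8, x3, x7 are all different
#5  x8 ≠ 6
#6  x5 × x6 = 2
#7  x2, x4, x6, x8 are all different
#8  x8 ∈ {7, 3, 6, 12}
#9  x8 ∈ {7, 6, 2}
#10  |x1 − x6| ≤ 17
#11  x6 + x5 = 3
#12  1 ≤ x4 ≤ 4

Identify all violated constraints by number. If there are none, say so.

#1 x8 + x3 = 24; 24 mod 4 = 0 — holds.
#2 x7 = 9 is odd — holds.
#3 x7 × x6 = 9 × 2 = 18 — holds.
#4 values 1, 7, 17, 9 are pairwise distinct — holds.
#5 x8 = 7, and 7 ≠ 6 — holds.
#6 x5 × x6 = 1 × 2 = 2 — holds.
#7 values 6, 3, 2, 7 are pairwise distinct — holds.
#8 x8 = 7 is in {7, 3, 6, 12} — holds.
#9 x8 = 7 is in {7, 6, 2} — holds.
#10 |18 − 2| = 16; 16 ≤ 17 — holds.
#11 x6 + x5 = 2 + 1 = 3 — holds.
#12 x4 = 3 lies in [1, 4] — holds.

All constraints are satisfied.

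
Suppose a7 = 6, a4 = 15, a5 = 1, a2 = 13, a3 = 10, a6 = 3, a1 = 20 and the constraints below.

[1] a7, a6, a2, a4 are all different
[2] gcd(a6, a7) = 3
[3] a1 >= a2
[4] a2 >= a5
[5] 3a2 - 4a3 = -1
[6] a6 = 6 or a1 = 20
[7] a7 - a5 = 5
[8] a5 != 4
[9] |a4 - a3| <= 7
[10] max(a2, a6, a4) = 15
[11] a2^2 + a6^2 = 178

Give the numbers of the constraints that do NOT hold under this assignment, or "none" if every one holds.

[1] values 6, 3, 13, 15 are pairwise distinct — satisfied.
[2] gcd(3, 6) = 3 — satisfied.
[3] a1 = 20, a2 = 13; 20 ≥ 13 — satisfied.
[4] a2 = 13, a5 = 1; 13 ≥ 1 — satisfied.
[5] 3a2 - 4a3 = 3(13) - 4(10) = -1 — satisfied.
[6] a6 = 3 ≠ 6, but a1 = 20 = 20 (second disjunct) — satisfied.
[7] a7 - a5 = 6 - 1 = 5 — satisfied.
[8] a5 = 1, and 1 ≠ 4 — satisfied.
[9] |15 - 10| = 5; 5 ≤ 7 — satisfied.
[10] max(13, 3, 15) = 15 — satisfied.
[11] a2^2 + a6^2 = 13^2 + 3^2 = 169 + 9 = 178 — satisfied.

Yes — all constraints hold.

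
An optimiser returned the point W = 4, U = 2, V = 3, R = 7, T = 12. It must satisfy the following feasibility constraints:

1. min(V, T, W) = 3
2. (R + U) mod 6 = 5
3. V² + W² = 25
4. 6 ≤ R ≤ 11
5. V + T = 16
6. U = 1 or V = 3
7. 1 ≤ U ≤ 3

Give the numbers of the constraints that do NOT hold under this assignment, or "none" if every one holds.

1. min(3, 12, 4) = 3 — holds.
2. R + U = 9; 9 mod 6 = 3, not 5 — fails.
3. V² + W² = 3² + 4² = 9 + 16 = 25 — holds.
4. R = 7 lies in [6, 11] — holds.
5. V + T = 3 + 12 = 15, not 16 — fails.
6. U = 2 ≠ 1, but V = 3 = 3 (second disjunct) — holds.
7. U = 2 lies in [1, 3] — holds.

Violated: 2, 5.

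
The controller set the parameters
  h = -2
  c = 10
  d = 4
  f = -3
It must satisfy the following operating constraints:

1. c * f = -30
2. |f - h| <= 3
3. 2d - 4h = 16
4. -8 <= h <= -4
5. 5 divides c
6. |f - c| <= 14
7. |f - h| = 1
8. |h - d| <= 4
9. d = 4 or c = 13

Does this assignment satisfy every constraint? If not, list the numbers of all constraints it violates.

1. c * f = 10 * (-3) = -30  holds
2. |-3 - (-2)| = 1; 1 ≤ 3  holds
3. 2d - 4h = 2(4) - 4(-2) = 16  holds
4. h = -2 is outside [-8, -4]  fails
5. 10 / 5 = 2, so 5 divides 10  holds
6. |-3 - 10| = 13; 13 ≤ 14  holds
7. |-3 - (-2)| = 1  holds
8. |-2 - 4| = 6; 6 > 4, exceeds bound 4  fails
9. d = 4 = 4 (first disjunct)  holds

Constraints 4 and 8 do not hold.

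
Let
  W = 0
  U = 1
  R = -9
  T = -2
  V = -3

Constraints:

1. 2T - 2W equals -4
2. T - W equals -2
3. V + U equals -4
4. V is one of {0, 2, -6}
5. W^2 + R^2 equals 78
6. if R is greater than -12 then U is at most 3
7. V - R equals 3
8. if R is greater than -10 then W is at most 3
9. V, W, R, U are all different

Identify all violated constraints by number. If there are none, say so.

Constraints 3, 4, 5, and 7 are violated.

1. 2T - 2W = 2(-2) - 2(0) = -4 — satisfied.
2. T - W = -2 - 0 = -2 — satisfied.
3. V + U = -3 + 1 = -2, not -4 — violated.
4. V = -3 is not in {0, 2, -6} — violated.
5. W^2 + R^2 = 0^2 + (-9)^2 = 0 + 81 = 81, not 78 — violated.
6. R = -9 > -12, so we need U ≤ 3; U = 1 ≤ 3 — satisfied.
7. V - R = -3 - (-9) = 6, not 3 — violated.
8. R = -9 > -10, so we need W ≤ 3; W = 0 ≤ 3 — satisfied.
9. values -3, 0, -9, 1 are pairwise distinct — satisfied.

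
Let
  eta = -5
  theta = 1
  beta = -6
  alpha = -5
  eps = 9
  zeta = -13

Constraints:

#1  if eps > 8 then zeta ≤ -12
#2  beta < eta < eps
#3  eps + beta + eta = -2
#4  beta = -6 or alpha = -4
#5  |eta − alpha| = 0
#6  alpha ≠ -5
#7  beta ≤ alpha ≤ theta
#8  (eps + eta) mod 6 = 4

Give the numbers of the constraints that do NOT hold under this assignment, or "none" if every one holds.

Constraint 6 is violated.

#1 eps = 9 > 8, so we need zeta ≤ -12; zeta = -13 ≤ -12 — holds.
#2 values -6 < -5 < 9 — holds.
#3 eps + beta + eta = 9 + (-6) + (-5) = -2 — holds.
#4 beta = -6 = -6 (first disjunct) — holds.
#5 |-5 − (-5)| = 0 — holds.
#6 alpha = -5, but -5 is required to differ — does not hold.
#7 values -6 ≤ -5 ≤ 1 — holds.
#8 eps + eta = 4; 4 mod 6 = 4 — holds.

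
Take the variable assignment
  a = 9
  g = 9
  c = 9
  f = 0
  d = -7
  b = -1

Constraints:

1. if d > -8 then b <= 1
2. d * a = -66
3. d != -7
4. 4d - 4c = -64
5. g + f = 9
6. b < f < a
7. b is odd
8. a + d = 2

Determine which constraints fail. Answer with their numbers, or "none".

No — constraints 2 and 3 are not satisfied.

1. d = -7 > -8, so we need b ≤ 1; b = -1 ≤ 1 — holds.
2. d * a = -7 * 9 = -63, not -66 — does not hold.
3. d = -7, but -7 is required to differ — does not hold.
4. 4d - 4c = 4(-7) - 4(9) = -64 — holds.
5. g + f = 9 + 0 = 9 — holds.
6. values -1 < 0 < 9 — holds.
7. b = -1 is odd — holds.
8. a + d = 9 + (-7) = 2 — holds.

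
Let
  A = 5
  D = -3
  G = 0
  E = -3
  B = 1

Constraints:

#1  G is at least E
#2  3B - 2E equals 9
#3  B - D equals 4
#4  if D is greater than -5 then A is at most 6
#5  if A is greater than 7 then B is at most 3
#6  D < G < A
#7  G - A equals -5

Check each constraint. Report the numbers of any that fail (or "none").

No violations.

#1 G = 0, E = -3; 0 ≥ -3  yes
#2 3B - 2E = 3(1) - 2(-3) = 9  yes
#3 B - D = 1 - (-3) = 4  yes
#4 D = -3 > -5, so we need A ≤ 6; A = 5 ≤ 6  yes
#5 A = 5, not > 7; antecedent false, conditional vacuously true  yes
#6 values -3 < 0 < 5  yes
#7 G - A = 0 - 5 = -5  yes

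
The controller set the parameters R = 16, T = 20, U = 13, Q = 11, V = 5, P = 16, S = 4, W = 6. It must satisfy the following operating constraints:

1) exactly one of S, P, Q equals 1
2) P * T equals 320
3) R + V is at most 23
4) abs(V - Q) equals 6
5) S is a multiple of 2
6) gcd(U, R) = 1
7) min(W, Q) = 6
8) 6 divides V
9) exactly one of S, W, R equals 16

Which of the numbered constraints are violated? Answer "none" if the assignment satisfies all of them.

1) S=4, P=16, Q=11; 0 of them equal 1, not exactly one  no
2) P * T = 16 * 20 = 320  yes
3) R + V = 16 + 5 = 21; 21 ≤ 23  yes
4) abs(5 - 11) = 6  yes
5) 4 / 2 = 2, so 2 divides 4  yes
6) gcd(13, 16) = 1  yes
7) min(6, 11) = 6  yes
8) 5 = 6*0 + 5, so 6 does not divide 5  no
9) S=4, W=6, R=16; 1 of them equals 16  yes

Violated: 1 and 8.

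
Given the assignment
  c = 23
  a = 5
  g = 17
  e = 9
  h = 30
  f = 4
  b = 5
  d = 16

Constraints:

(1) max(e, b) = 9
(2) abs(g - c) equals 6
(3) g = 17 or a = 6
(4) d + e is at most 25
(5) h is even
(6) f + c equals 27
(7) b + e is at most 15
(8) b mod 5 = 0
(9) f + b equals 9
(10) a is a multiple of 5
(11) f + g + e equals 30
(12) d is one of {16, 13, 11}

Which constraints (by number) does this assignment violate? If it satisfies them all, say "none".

(1) max(9, 5) = 9 — holds.
(2) abs(17 - 23) = 6 — holds.
(3) g = 17 = 17 (first disjunct) — holds.
(4) d + e = 16 + 9 = 25; 25 ≤ 25 — holds.
(5) h = 30 is even — holds.
(6) f + c = 4 + 23 = 27 — holds.
(7) b + e = 5 + 9 = 14; 14 ≤ 15 — holds.
(8) 5 mod 5 = 0 — holds.
(9) f + b = 4 + 5 = 9 — holds.
(10) 5 / 5 = 1, so 5 divides 5 — holds.
(11) f + g + e = 4 + 17 + 9 = 30 — holds.
(12) d = 16 is in {16, 13, 11} — holds.

None — every constraint holds.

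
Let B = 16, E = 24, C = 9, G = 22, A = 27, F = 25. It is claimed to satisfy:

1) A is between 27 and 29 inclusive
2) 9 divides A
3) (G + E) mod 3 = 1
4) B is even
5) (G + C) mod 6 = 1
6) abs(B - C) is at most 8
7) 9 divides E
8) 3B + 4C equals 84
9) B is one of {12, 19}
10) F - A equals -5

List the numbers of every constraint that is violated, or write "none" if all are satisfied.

1) A = 27 lies in [27, 29] — holds.
2) 27 / 9 = 3, so 9 divides 27 — holds.
3) G + E = 46; 46 mod 3 = 1 — holds.
4) B = 16 is even — holds.
5) G + C = 31; 31 mod 6 = 1 — holds.
6) abs(16 - 9) = 7; 7 ≤ 8 — holds.
7) 24 = 9*2 + 6, so 9 does not divide 24 — does not hold.
8) 3B + 4C = 3(16) + 4(9) = 84 — holds.
9) B = 16 is not in {12, 19} — does not hold.
10) F - A = 25 - 27 = -2, not -5 — does not hold.

The assignment fails constraints 7, 9, and 10.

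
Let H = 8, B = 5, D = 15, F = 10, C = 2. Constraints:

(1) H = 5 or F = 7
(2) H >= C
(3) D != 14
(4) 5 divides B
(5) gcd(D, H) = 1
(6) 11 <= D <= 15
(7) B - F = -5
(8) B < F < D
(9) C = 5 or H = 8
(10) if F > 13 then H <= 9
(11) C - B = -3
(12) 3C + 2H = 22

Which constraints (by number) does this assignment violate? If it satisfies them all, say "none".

(1) H = 8 ≠ 5 and F = 10 ≠ 7; both disjuncts false — violated.
(2) H = 8, C = 2; 8 ≥ 2 — satisfied.
(3) D = 15, and 15 ≠ 14 — satisfied.
(4) 5 / 5 = 1, so 5 divides 5 — satisfied.
(5) gcd(15, 8) = 1 — satisfied.
(6) D = 15 lies in [11, 15] — satisfied.
(7) B - F = 5 - 10 = -5 — satisfied.
(8) values 5 < 10 < 15 — satisfied.
(9) C = 2 ≠ 5, but H = 8 = 8 (second disjunct) — satisfied.
(10) F = 10, not > 13; antecedent false, conditional vacuously true — satisfied.
(11) C - B = 2 - 5 = -3 — satisfied.
(12) 3C + 2H = 3(2) + 2(8) = 22 — satisfied.

The assignment fails constraint 1.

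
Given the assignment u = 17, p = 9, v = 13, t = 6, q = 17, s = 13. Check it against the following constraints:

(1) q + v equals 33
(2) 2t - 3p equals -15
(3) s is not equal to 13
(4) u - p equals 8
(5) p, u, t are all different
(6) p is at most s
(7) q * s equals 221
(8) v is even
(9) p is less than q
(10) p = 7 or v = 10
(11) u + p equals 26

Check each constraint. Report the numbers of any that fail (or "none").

(1) q + v = 17 + 13 = 30, not 33 — fails.
(2) 2t - 3p = 2(6) - 3(9) = -15 — holds.
(3) s = 13, but 13 is required to differ — fails.
(4) u - p = 17 - 9 = 8 — holds.
(5) values 9, 17, 6 are pairwise distinct — holds.
(6) p = 9, s = 13; 9 ≤ 13 — holds.
(7) q * s = 17 * 13 = 221 — holds.
(8) v = 13 is odd — fails.
(9) p = 9, q = 17; 9 < 17 — holds.
(10) p = 9 ≠ 7 and v = 13 ≠ 10; both disjuncts false — fails.
(11) u + p = 17 + 9 = 26 — holds.

No — constraints 1, 3, 8, and 10 are not satisfied.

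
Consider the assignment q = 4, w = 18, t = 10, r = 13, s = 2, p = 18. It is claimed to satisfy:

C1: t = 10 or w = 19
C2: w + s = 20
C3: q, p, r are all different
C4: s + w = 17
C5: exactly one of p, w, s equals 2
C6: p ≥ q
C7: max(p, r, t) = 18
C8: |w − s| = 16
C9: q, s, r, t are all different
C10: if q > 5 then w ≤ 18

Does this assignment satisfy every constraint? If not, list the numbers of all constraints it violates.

No — constraint 4 is not satisfied.

C1: t = 10 = 10 (first disjunct) — OK.
C2: w + s = 18 + 2 = 20 — OK.
C3: values 4, 18, 13 are pairwise distinct — OK.
C4: s + w = 2 + 18 = 20, not 17 — violated.
C5: p=18, w=18, s=2; 1 of them equals 2 — OK.
C6: p = 18, q = 4; 18 ≥ 4 — OK.
C7: max(18, 13, 10) = 18 — OK.
C8: |18 − 2| = 16 — OK.
C9: values 4, 2, 13, 10 are pairwise distinct — OK.
C10: q = 4, not > 5; antecedent false, conditional vacuously true — OK.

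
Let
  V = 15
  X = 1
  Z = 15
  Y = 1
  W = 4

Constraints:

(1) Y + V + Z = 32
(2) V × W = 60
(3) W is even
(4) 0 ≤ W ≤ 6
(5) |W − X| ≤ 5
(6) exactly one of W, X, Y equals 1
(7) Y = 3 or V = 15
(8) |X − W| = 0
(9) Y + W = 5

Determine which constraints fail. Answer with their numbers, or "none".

Violated: 1, 6, and 8.

(1) Y + V + Z = 1 + 15 + 15 = 31, not 32 — fails.
(2) V × W = 15 × 4 = 60 — holds.
(3) W = 4 is even — holds.
(4) W = 4 lies in [0, 6] — holds.
(5) |4 − 1| = 3; 3 ≤ 5 — holds.
(6) W=4, X=1, Y=1; 2 of them equal 1, not exactly one — fails.
(7) Y = 1 ≠ 3, but V = 15 = 15 (second disjunct) — holds.
(8) |1 − 4| = 3, not 0 — fails.
(9) Y + W = 1 + 4 = 5 — holds.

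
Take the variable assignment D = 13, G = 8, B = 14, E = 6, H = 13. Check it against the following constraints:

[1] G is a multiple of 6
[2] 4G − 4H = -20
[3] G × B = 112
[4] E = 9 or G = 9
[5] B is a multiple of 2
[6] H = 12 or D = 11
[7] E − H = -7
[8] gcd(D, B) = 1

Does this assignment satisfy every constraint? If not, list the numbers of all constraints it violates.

[1] 8 = 6×1 + 2, so 6 does not divide 8  no
[2] 4G − 4H = 4(8) − 4(13) = -20  yes
[3] G × B = 8 × 14 = 112  yes
[4] E = 6 ≠ 9 and G = 8 ≠ 9; both disjuncts false  no
[5] 14 / 2 = 7, so 2 divides 14  yes
[6] H = 13 ≠ 12 and D = 13 ≠ 11; both disjuncts false  no
[7] E − H = 6 − 13 = -7  yes
[8] gcd(13, 14) = 1  yes

Violated: 1, 4, and 6.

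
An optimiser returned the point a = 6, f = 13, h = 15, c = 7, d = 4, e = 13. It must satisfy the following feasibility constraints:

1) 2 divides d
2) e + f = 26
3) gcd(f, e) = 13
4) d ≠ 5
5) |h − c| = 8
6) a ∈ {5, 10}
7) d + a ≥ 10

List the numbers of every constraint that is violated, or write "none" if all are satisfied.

1) 4 / 2 = 2, so 2 divides 4 — OK.
2) e + f = 13 + 13 = 26 — OK.
3) gcd(13, 13) = 13 — OK.
4) d = 4, and 4 ≠ 5 — OK.
5) |15 − 7| = 8 — OK.
6) a = 6 is not in {5, 10} — violated.
7) d + a = 4 + 6 = 10; 10 ≥ 10 — OK.

Constraint 6 is violated.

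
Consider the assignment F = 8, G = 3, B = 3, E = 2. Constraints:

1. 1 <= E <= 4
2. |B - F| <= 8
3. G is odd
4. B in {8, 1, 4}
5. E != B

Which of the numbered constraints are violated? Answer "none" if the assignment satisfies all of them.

1. E = 2 lies in [1, 4]  ✔
2. |3 - 8| = 5; 5 ≤ 8  ✔
3. G = 3 is odd  ✔
4. B = 3 is not in {8, 1, 4}  ✘
5. E = 2, B = 3; distinct  ✔

No — constraint 4 is not satisfied.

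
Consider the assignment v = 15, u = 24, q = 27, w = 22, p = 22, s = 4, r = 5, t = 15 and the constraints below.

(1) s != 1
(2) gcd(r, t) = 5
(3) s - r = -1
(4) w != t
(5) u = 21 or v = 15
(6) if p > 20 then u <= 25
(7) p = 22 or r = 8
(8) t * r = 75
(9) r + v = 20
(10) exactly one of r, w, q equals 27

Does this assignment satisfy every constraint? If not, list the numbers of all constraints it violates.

(1) s = 4, and 4 ≠ 1 — OK.
(2) gcd(5, 15) = 5 — OK.
(3) s - r = 4 - 5 = -1 — OK.
(4) w = 22, t = 15; distinct — OK.
(5) u = 24 ≠ 21, but v = 15 = 15 (second disjunct) — OK.
(6) p = 22 > 20, so we need u ≤ 25; u = 24 ≤ 25 — OK.
(7) p = 22 = 22 (first disjunct) — OK.
(8) t * r = 15 * 5 = 75 — OK.
(9) r + v = 5 + 15 = 20 — OK.
(10) r=5, w=22, q=27; 1 of them equals 27 — OK.

No violations.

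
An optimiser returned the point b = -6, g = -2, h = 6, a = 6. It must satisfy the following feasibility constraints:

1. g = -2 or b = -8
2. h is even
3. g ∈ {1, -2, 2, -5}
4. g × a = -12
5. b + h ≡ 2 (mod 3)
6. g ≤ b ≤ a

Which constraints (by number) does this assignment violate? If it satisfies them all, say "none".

Constraints 5 and 6 are violated.

1. g = -2 = -2 (first disjunct) — holds.
2. h = 6 is even — holds.
3. g = -2 is in {1, -2, 2, -5} — holds.
4. g × a = -2 × 6 = -12 — holds.
5. b + h = 0; 0 mod 3 = 0, not 2 — does not hold.
6. values -2, -6, 6; g = -2 is not ≤ b = -6 — does not hold.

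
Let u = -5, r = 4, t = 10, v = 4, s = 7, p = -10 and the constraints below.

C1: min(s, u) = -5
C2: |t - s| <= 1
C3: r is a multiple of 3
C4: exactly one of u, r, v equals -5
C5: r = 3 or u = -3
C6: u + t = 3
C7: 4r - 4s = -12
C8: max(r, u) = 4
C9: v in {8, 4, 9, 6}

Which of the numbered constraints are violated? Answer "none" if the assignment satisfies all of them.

C1: min(7, -5) = -5 — holds.
C2: |10 - 7| = 3; 3 > 1, exceeds bound 1 — fails.
C3: 4 = 3*1 + 1, so 3 does not divide 4 — fails.
C4: u=-5, r=4, v=4; 1 of them equals -5 — holds.
C5: r = 4 ≠ 3 and u = -5 ≠ -3; both disjuncts false — fails.
C6: u + t = -5 + 10 = 5, not 3 — fails.
C7: 4r - 4s = 4(4) - 4(7) = -12 — holds.
C8: max(4, -5) = 4 — holds.
C9: v = 4 is in {8, 4, 9, 6} — holds.

Constraints 2, 3, 5, and 6 do not hold.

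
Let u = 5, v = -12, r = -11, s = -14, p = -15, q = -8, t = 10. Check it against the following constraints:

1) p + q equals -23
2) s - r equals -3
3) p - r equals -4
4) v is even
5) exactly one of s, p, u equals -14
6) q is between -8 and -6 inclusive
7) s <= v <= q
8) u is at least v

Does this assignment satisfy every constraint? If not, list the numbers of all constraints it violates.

None — every constraint holds.

1) p + q = -15 + (-8) = -23  OK
2) s - r = -14 - (-11) = -3  OK
3) p - r = -15 - (-11) = -4  OK
4) v = -12 is even  OK
5) s=-14, p=-15, u=5; 1 of them equals -14  OK
6) q = -8 lies in [-8, -6]  OK
7) values -14 <= -12 <= -8  OK
8) u = 5, v = -12; 5 ≥ -12  OK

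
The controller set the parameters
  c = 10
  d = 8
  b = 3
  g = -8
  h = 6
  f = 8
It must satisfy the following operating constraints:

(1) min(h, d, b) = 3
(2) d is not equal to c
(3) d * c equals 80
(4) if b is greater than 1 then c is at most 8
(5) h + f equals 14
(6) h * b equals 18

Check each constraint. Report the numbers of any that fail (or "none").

Violated: 4.

(1) min(6, 8, 3) = 3  ✓
(2) d = 8, c = 10; distinct  ✓
(3) d * c = 8 * 10 = 80  ✓
(4) b = 3 > 1, so we need c ≤ 8; but c = 10 > 8  ✗
(5) h + f = 6 + 8 = 14  ✓
(6) h * b = 6 * 3 = 18  ✓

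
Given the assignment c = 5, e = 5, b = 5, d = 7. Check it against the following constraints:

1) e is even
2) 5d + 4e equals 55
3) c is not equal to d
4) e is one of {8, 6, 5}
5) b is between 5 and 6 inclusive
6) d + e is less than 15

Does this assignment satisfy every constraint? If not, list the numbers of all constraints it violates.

1) e = 5 is odd — fails.
2) 5d + 4e = 5(7) + 4(5) = 55 — holds.
3) c = 5, d = 7; distinct — holds.
4) e = 5 is in {8, 6, 5} — holds.
5) b = 5 lies in [5, 6] — holds.
6) d + e = 7 + 5 = 12; 12 < 15 — holds.

The assignment fails constraint 1.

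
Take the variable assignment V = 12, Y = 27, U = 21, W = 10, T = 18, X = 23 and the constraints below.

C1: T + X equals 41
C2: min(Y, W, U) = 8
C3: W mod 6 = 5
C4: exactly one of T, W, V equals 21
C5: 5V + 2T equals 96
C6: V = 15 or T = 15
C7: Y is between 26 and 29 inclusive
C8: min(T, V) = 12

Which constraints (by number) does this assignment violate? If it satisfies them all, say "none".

Constraints 2, 3, 4, and 6 do not hold.

C1: T + X = 18 + 23 = 41 — OK.
C2: min(27, 10, 21) = 10, not 8 — violated.
C3: 10 mod 6 = 4, not 5 — violated.
C4: T=18, W=10, V=12; 0 of them equal 21, not exactly one — violated.
C5: 5V + 2T = 5(12) + 2(18) = 96 — OK.
C6: V = 12 ≠ 15 and T = 18 ≠ 15; both disjuncts false — violated.
C7: Y = 27 lies in [26, 29] — OK.
C8: min(18, 12) = 12 — OK.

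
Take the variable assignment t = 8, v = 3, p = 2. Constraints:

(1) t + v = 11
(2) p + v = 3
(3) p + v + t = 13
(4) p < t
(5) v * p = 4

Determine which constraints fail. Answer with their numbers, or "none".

(1) t + v = 8 + 3 = 11 — holds.
(2) p + v = 2 + 3 = 5, not 3 — does not hold.
(3) p + v + t = 2 + 3 + 8 = 13 — holds.
(4) p = 2, t = 8; 2 < 8 — holds.
(5) v * p = 3 * 2 = 6, not 4 — does not hold.

The assignment fails constraints 2 and 5.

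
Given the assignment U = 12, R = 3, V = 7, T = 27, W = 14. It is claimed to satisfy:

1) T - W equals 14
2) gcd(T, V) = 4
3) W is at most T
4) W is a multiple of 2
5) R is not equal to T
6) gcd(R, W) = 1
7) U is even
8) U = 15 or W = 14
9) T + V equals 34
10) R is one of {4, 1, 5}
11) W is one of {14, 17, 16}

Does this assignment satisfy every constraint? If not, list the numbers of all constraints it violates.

1) T - W = 27 - 14 = 13, not 14  false
2) gcd(27, 7) = 1, not 4  false
3) W = 14, T = 27; 14 ≤ 27  true
4) 14 / 2 = 7, so 2 divides 14  true
5) R = 3, T = 27; distinct  true
6) gcd(3, 14) = 1  true
7) U = 12 is even  true
8) U = 12 ≠ 15, but W = 14 = 14 (second disjunct)  true
9) T + V = 27 + 7 = 34  true
10) R = 3 is not in {4, 1, 5}  false
11) W = 14 is in {14, 17, 16}  true

Violated: 1, 2, and 10.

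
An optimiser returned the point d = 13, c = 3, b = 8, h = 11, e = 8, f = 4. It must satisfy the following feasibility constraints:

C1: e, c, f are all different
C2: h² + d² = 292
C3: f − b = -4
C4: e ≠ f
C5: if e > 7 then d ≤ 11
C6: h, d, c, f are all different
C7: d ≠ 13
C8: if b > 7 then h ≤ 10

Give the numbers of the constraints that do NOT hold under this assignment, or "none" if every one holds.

C1: values 8, 3, 4 are pairwise distinct  ✓
C2: h² + d² = 11² + 13² = 121 + 169 = 290, not 292  ✗
C3: f − b = 4 − 8 = -4  ✓
C4: e = 8, f = 4; distinct  ✓
C5: e = 8 > 7, so we need d ≤ 11; but d = 13 > 11  ✗
C6: values 11, 13, 3, 4 are pairwise distinct  ✓
C7: d = 13, but 13 is required to differ  ✗
C8: b = 8 > 7, so we need h ≤ 10; but h = 11 > 10  ✗

Violated: 2, 5, 7, and 8.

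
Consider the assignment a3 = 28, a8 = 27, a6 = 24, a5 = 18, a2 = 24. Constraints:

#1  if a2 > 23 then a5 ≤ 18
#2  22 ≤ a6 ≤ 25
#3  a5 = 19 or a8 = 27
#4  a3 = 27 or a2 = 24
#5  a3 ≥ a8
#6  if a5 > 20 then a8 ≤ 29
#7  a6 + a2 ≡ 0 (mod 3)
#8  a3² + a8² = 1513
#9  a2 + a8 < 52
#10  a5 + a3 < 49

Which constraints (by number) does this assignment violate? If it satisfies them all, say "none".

None — every constraint holds.

#1 a2 = 24 > 23, so we need a5 ≤ 18; a5 = 18 ≤ 18  true
#2 a6 = 24 lies in [22, 25]  true
#3 a5 = 18 ≠ 19, but a8 = 27 = 27 (second disjunct)  true
#4 a3 = 28 ≠ 27, but a2 = 24 = 24 (second disjunct)  true
#5 a3 = 28, a8 = 27; 28 ≥ 27  true
#6 a5 = 18, not > 20; antecedent false, conditional vacuously true  true
#7 a6 + a2 = 48; 48 mod 3 = 0  true
#8 a3² + a8² = 28² + 27² = 784 + 729 = 1513  true
#9 a2 + a8 = 24 + 27 = 51; 51 < 52  true
#10 a5 + a3 = 18 + 28 = 46; 46 < 49  true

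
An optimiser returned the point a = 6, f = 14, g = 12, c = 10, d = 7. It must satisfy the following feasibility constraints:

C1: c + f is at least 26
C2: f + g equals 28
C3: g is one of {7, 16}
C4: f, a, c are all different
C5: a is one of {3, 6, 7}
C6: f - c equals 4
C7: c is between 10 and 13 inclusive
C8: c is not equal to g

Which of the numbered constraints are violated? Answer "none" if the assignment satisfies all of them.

Violated: 1, 2, and 3.

C1: c + f = 10 + 14 = 24; 24 < 26, bound 26 not met  false
C2: f + g = 14 + 12 = 26, not 28  false
C3: g = 12 is not in {7, 16}  false
C4: values 14, 6, 10 are pairwise distinct  true
C5: a = 6 is in {3, 6, 7}  true
C6: f - c = 14 - 10 = 4  true
C7: c = 10 lies in [10, 13]  true
C8: c = 10, g = 12; distinct  true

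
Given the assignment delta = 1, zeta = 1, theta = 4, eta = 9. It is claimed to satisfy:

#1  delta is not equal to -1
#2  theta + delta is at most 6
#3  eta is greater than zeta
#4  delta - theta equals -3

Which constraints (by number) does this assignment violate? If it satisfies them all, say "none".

#1 delta = 1, and 1 ≠ -1 — satisfied.
#2 theta + delta = 4 + 1 = 5; 5 ≤ 6 — satisfied.
#3 eta = 9, zeta = 1; 9 > 1 — satisfied.
#4 delta - theta = 1 - 4 = -3 — satisfied.

Yes — all constraints hold.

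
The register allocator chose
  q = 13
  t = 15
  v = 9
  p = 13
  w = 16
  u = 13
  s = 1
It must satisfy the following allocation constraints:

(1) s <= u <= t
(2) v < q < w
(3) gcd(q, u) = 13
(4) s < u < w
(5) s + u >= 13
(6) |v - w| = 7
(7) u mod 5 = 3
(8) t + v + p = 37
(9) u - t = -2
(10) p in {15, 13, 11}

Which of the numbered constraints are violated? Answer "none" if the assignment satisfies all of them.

(1) values 1 <= 13 <= 15 — holds.
(2) values 9 < 13 < 16 — holds.
(3) gcd(13, 13) = 13 — holds.
(4) values 1 < 13 < 16 — holds.
(5) s + u = 1 + 13 = 14; 14 ≥ 13 — holds.
(6) |9 - 16| = 7 — holds.
(7) 13 mod 5 = 3 — holds.
(8) t + v + p = 15 + 9 + 13 = 37 — holds.
(9) u - t = 13 - 15 = -2 — holds.
(10) p = 13 is in {15, 13, 11} — holds.

No violations.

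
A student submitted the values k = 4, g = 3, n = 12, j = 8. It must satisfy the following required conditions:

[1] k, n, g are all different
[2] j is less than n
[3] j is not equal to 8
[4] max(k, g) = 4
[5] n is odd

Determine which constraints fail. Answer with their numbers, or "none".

Constraints 3 and 5 are violated.

[1] values 4, 12, 3 are pairwise distinct  holds
[2] j = 8, n = 12; 8 < 12  holds
[3] j = 8, but 8 is required to differ  fails
[4] max(4, 3) = 4  holds
[5] n = 12 is even  fails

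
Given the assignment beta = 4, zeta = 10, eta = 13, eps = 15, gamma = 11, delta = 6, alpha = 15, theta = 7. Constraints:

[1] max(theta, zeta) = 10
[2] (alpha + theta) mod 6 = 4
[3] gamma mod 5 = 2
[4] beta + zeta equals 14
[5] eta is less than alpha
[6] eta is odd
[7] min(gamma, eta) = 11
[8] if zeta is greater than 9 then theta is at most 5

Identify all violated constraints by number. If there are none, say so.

Violated: 3, 8.

[1] max(7, 10) = 10 — satisfied.
[2] alpha + theta = 22; 22 mod 6 = 4 — satisfied.
[3] 11 mod 5 = 1, not 2 — violated.
[4] beta + zeta = 4 + 10 = 14 — satisfied.
[5] eta = 13, alpha = 15; 13 < 15 — satisfied.
[6] eta = 13 is odd — satisfied.
[7] min(11, 13) = 11 — satisfied.
[8] zeta = 10 > 9, so we need theta ≤ 5; but theta = 7 > 5 — violated.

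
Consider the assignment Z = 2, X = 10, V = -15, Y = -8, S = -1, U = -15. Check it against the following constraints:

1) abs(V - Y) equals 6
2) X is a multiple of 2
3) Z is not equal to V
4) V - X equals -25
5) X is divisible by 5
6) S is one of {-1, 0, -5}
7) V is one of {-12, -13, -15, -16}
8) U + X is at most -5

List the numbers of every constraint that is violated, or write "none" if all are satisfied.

1) abs(-15 - (-8)) = 7, not 6  fails
2) 10 / 2 = 5, so 2 divides 10  holds
3) Z = 2, V = -15; distinct  holds
4) V - X = -15 - 10 = -25  holds
5) 10 / 5 = 2, so 5 divides 10  holds
6) S = -1 is in {-1, 0, -5}  holds
7) V = -15 is in {-12, -13, -15, -16}  holds
8) U + X = -15 + 10 = -5; -5 ≤ -5  holds

Violated: 1.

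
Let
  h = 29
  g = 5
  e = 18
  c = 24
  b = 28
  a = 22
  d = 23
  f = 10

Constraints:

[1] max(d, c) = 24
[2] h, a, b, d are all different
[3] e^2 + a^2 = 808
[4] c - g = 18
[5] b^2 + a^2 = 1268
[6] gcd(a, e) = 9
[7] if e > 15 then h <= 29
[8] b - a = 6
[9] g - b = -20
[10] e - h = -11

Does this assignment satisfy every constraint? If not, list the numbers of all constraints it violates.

[1] max(23, 24) = 24 — holds.
[2] values 29, 22, 28, 23 are pairwise distinct — holds.
[3] e^2 + a^2 = 18^2 + 22^2 = 324 + 484 = 808 — holds.
[4] c - g = 24 - 5 = 19, not 18 — does not hold.
[5] b^2 + a^2 = 28^2 + 22^2 = 784 + 484 = 1268 — holds.
[6] gcd(22, 18) = 2, not 9 — does not hold.
[7] e = 18 > 15, so we need h ≤ 29; h = 29 ≤ 29 — holds.
[8] b - a = 28 - 22 = 6 — holds.
[9] g - b = 5 - 28 = -23, not -20 — does not hold.
[10] e - h = 18 - 29 = -11 — holds.

No — constraints 4, 6, 9 are not satisfied.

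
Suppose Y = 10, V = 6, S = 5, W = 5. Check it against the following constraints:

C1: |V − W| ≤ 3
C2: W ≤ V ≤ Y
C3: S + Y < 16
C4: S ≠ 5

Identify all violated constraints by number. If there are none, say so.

Violated: 4.

C1: |6 − 5| = 1; 1 ≤ 3  ✔
C2: values 5 ≤ 6 ≤ 10  ✔
C3: S + Y = 5 + 10 = 15; 15 < 16  ✔
C4: S = 5, but 5 is required to differ  ✘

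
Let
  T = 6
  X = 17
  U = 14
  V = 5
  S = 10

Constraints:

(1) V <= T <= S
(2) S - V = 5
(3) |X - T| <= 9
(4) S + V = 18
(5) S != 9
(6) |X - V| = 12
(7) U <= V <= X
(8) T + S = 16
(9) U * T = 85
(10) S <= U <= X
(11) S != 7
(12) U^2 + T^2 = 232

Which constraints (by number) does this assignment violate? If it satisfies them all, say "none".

Constraints 3, 4, 7, 9 are violated.

(1) values 5 <= 6 <= 10 — holds.
(2) S - V = 10 - 5 = 5 — holds.
(3) |17 - 6| = 11; 11 > 9, exceeds bound 9 — fails.
(4) S + V = 10 + 5 = 15, not 18 — fails.
(5) S = 10, and 10 ≠ 9 — holds.
(6) |17 - 5| = 12 — holds.
(7) values 14, 5, 17; U = 14 is not <= V = 5 — fails.
(8) T + S = 6 + 10 = 16 — holds.
(9) U * T = 14 * 6 = 84, not 85 — fails.
(10) values 10 <= 14 <= 17 — holds.
(11) S = 10, and 10 ≠ 7 — holds.
(12) U^2 + T^2 = 14^2 + 6^2 = 196 + 36 = 232 — holds.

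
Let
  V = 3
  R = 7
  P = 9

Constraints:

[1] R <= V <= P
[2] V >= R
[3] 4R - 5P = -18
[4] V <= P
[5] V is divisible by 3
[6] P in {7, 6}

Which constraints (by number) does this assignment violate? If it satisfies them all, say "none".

Constraints 1, 2, 3, 6 are violated.

[1] values 7, 3, 9; R = 7 is not <= V = 3 — violated.
[2] V = 3, R = 7; 3 < 7 (want ≥) — violated.
[3] 4R - 5P = 4(7) - 5(9) = -17, not -18 — violated.
[4] V = 3, P = 9; 3 ≤ 9 — OK.
[5] 3 / 3 = 1, so 3 divides 3 — OK.
[6] P = 9 is not in {7, 6} — violated.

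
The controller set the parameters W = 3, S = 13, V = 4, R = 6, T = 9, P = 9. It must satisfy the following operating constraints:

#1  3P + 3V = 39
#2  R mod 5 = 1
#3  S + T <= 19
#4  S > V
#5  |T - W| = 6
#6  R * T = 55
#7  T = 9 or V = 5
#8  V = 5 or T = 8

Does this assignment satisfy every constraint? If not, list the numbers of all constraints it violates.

#1 3P + 3V = 3(9) + 3(4) = 39 — holds.
#2 6 mod 5 = 1 — holds.
#3 S + T = 13 + 9 = 22; 22 > 19, bound 19 not met — does not hold.
#4 S = 13, V = 4; 13 > 4 — holds.
#5 |9 - 3| = 6 — holds.
#6 R * T = 6 * 9 = 54, not 55 — does not hold.
#7 T = 9 = 9 (first disjunct) — holds.
#8 V = 4 ≠ 5 and T = 9 ≠ 8; both disjuncts false — does not hold.

Constraints 3, 6, and 8 are violated.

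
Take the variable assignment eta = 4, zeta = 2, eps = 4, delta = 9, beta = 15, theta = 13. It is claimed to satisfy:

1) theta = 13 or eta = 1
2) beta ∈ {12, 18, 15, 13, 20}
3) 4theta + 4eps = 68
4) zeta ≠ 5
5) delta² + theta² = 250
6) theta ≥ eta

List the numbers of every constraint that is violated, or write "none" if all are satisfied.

None — every constraint holds.

1) theta = 13 = 13 (first disjunct)  ✓
2) beta = 15 is in {12, 18, 15, 13, 20}  ✓
3) 4theta + 4eps = 4(13) + 4(4) = 68  ✓
4) zeta = 2, and 2 ≠ 5  ✓
5) delta² + theta² = 9² + 13² = 81 + 169 = 250  ✓
6) theta = 13, eta = 4; 13 ≥ 4  ✓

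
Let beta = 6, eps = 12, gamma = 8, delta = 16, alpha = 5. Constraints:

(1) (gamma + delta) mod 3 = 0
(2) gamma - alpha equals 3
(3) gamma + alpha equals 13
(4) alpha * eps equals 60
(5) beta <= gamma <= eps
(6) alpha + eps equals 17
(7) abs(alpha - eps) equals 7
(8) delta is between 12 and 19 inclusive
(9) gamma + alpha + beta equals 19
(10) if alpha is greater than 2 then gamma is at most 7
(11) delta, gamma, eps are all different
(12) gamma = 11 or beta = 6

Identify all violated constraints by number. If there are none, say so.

The assignment fails constraint 10.

(1) gamma + delta = 24; 24 mod 3 = 0 — satisfied.
(2) gamma - alpha = 8 - 5 = 3 — satisfied.
(3) gamma + alpha = 8 + 5 = 13 — satisfied.
(4) alpha * eps = 5 * 12 = 60 — satisfied.
(5) values 6 <= 8 <= 12 — satisfied.
(6) alpha + eps = 5 + 12 = 17 — satisfied.
(7) abs(5 - 12) = 7 — satisfied.
(8) delta = 16 lies in [12, 19] — satisfied.
(9) gamma + alpha + beta = 8 + 5 + 6 = 19 — satisfied.
(10) alpha = 5 > 2, so we need gamma ≤ 7; but gamma = 8 > 7 — violated.
(11) values 16, 8, 12 are pairwise distinct — satisfied.
(12) gamma = 8 ≠ 11, but beta = 6 = 6 (second disjunct) — satisfied.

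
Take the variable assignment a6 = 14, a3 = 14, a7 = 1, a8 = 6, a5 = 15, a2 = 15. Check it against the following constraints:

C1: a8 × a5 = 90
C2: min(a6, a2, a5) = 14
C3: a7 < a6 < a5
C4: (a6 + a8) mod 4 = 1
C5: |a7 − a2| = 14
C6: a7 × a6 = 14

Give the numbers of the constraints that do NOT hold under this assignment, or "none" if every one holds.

Violated: 4.

C1: a8 × a5 = 6 × 15 = 90  ✔
C2: min(14, 15, 15) = 14  ✔
C3: values 1 < 14 < 15  ✔
C4: a6 + a8 = 20; 20 mod 4 = 0, not 1  ✘
C5: |1 − 15| = 14  ✔
C6: a7 × a6 = 1 × 14 = 14  ✔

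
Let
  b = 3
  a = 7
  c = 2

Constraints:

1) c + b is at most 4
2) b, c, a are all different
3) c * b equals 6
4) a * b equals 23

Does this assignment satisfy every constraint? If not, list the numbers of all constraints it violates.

1) c + b = 2 + 3 = 5; 5 > 4, bound 4 not met — violated.
2) values 3, 2, 7 are pairwise distinct — satisfied.
3) c * b = 2 * 3 = 6 — satisfied.
4) a * b = 7 * 3 = 21, not 23 — violated.

The assignment fails constraints 1, 4.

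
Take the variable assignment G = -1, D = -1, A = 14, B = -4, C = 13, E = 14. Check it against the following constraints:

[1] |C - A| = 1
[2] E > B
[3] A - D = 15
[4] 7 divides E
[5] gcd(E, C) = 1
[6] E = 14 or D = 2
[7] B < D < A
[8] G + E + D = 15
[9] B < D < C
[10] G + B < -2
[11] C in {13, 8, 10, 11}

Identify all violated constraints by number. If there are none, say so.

No — constraint 8 is not satisfied.

[1] |13 - 14| = 1 — holds.
[2] E = 14, B = -4; 14 > -4 — holds.
[3] A - D = 14 - (-1) = 15 — holds.
[4] 14 / 7 = 2, so 7 divides 14 — holds.
[5] gcd(14, 13) = 1 — holds.
[6] E = 14 = 14 (first disjunct) — holds.
[7] values -4 < -1 < 14 — holds.
[8] G + E + D = -1 + 14 + (-1) = 12, not 15 — does not hold.
[9] values -4 < -1 < 13 — holds.
[10] G + B = -1 + (-4) = -5; -5 < -2 — holds.
[11] C = 13 is in {13, 8, 10, 11} — holds.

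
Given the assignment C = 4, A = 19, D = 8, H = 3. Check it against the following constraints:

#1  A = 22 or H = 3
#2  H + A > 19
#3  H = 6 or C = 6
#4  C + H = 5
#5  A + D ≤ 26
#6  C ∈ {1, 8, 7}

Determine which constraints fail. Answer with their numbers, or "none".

Constraints 3, 4, 5, and 6 are violated.

#1 A = 19 ≠ 22, but H = 3 = 3 (second disjunct) — holds.
#2 H + A = 3 + 19 = 22; 22 > 19 — holds.
#3 H = 3 ≠ 6 and C = 4 ≠ 6; both disjuncts false — fails.
#4 C + H = 4 + 3 = 7, not 5 — fails.
#5 A + D = 19 + 8 = 27; 27 > 26, bound 26 not met — fails.
#6 C = 4 is not in {1, 8, 7} — fails.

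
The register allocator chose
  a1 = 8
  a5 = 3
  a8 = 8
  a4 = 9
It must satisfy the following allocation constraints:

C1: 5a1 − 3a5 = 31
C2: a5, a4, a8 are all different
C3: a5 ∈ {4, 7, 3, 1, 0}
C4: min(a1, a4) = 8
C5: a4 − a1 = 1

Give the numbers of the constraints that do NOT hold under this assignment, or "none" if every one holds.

C1: 5a1 − 3a5 = 5(8) − 3(3) = 31 — OK.
C2: values 3, 9, 8 are pairwise distinct — OK.
C3: a5 = 3 is in {4, 7, 3, 1, 0} — OK.
C4: min(8, 9) = 8 — OK.
C5: a4 − a1 = 9 − 8 = 1 — OK.

All constraints are satisfied.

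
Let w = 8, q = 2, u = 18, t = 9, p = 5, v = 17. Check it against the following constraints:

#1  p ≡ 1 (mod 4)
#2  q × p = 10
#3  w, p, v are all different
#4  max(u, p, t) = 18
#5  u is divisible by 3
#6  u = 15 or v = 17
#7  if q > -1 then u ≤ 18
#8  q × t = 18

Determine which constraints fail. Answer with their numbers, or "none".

No violations.

#1 5 mod 4 = 1 — holds.
#2 q × p = 2 × 5 = 10 — holds.
#3 values 8, 5, 17 are pairwise distinct — holds.
#4 max(18, 5, 9) = 18 — holds.
#5 18 / 3 = 6, so 3 divides 18 — holds.
#6 u = 18 ≠ 15, but v = 17 = 17 (second disjunct) — holds.
#7 q = 2 > -1, so we need u ≤ 18; u = 18 ≤ 18 — holds.
#8 q × t = 2 × 9 = 18 — holds.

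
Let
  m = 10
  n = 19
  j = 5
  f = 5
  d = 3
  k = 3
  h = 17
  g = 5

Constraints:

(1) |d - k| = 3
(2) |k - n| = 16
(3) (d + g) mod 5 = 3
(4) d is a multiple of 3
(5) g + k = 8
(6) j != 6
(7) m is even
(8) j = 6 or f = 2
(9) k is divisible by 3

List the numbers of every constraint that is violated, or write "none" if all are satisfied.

Constraints 1 and 8 are violated.

(1) |3 - 3| = 0, not 3 — violated.
(2) |3 - 19| = 16 — satisfied.
(3) d + g = 8; 8 mod 5 = 3 — satisfied.
(4) 3 / 3 = 1, so 3 divides 3 — satisfied.
(5) g + k = 5 + 3 = 8 — satisfied.
(6) j = 5, and 5 ≠ 6 — satisfied.
(7) m = 10 is even — satisfied.
(8) j = 5 ≠ 6 and f = 5 ≠ 2; both disjuncts false — violated.
(9) 3 / 3 = 1, so 3 divides 3 — satisfied.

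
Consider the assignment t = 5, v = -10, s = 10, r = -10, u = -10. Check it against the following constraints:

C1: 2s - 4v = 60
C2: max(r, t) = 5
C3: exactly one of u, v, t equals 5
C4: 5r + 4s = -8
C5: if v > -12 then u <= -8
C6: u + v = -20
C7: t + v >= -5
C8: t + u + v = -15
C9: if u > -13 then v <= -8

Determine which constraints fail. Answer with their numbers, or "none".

C1: 2s - 4v = 2(10) - 4(-10) = 60 — satisfied.
C2: max(-10, 5) = 5 — satisfied.
C3: u=-10, v=-10, t=5; 1 of them equals 5 — satisfied.
C4: 5r + 4s = 5(-10) + 4(10) = -10, not -8 — violated.
C5: v = -10 > -12, so we need u ≤ -8; u = -10 ≤ -8 — satisfied.
C6: u + v = -10 + (-10) = -20 — satisfied.
C7: t + v = 5 + (-10) = -5; -5 ≥ -5 — satisfied.
C8: t + u + v = 5 + (-10) + (-10) = -15 — satisfied.
C9: u = -10 > -13, so we need v ≤ -8; v = -10 ≤ -8 — satisfied.

The assignment fails constraint 4.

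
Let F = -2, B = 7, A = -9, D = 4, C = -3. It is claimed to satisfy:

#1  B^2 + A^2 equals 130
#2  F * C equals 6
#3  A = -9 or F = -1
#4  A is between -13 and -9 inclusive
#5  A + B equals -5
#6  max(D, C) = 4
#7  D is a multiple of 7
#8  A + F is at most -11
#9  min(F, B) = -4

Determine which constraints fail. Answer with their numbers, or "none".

#1 B^2 + A^2 = 7^2 + (-9)^2 = 49 + 81 = 130 — satisfied.
#2 F * C = -2 * (-3) = 6 — satisfied.
#3 A = -9 = -9 (first disjunct) — satisfied.
#4 A = -9 lies in [-13, -9] — satisfied.
#5 A + B = -9 + 7 = -2, not -5 — violated.
#6 max(4, -3) = 4 — satisfied.
#7 4 = 7*0 + 4, so 7 does not divide 4 — violated.
#8 A + F = -9 + (-2) = -11; -11 ≤ -11 — satisfied.
#9 min(-2, 7) = -2, not -4 — violated.

Constraints 5, 7, and 9 are violated.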